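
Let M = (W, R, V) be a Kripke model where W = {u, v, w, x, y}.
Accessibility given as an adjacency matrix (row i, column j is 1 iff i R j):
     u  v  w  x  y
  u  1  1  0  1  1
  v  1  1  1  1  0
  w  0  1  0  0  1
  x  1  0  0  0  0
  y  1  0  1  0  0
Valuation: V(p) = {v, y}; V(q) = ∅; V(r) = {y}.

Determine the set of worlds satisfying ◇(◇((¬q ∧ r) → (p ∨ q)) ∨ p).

u, v, w, x, y

Let φ = ◇(◇((¬q ∧ r) → (p ∨ q)) ∨ p). Evaluate φ at each world:
  u (successors {u, v, x, y}): φ is true.
  v (successors {u, v, w, x}): φ is true.
  w (successors {v, y}): φ is true.
  x (successors {u}): φ is true.
  y (successors {u, w}): φ is true.
For instance, at u:
  At u: ◇(◇((¬q ∧ r) → (p ∨ q)) ∨ p) requires ◇((¬q ∧ r) → (p ∨ q)) ∨ p at some successor in {u, v, x, y}.
    ◇((¬q ∧ r) → (p ∨ q)) ∨ p holds at u, so ◇(◇((¬q ∧ r) → (p ∨ q)) ∨ p) is true at u.
      At u: ◇((¬q ∧ r) → (p ∨ q)) is true, p is false, so ◇((¬q ∧ r) → (p ∨ q)) ∨ p is true.
Satisfying worlds: {u, v, w, x, y}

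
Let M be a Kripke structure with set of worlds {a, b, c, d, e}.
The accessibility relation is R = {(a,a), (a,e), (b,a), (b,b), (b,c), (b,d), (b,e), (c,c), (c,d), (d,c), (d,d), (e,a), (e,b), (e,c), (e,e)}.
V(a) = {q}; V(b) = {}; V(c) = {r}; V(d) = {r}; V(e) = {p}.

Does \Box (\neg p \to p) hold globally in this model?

No

Let φ = \Box (\neg p \to p). Evaluate φ at each world:
  a (successors {a, e}): φ is false.
  b (successors {a, b, c, d, e}): φ is false.
  c (successors {c, d}): φ is false.
  d (successors {c, d}): φ is false.
  e (successors {a, b, c, e}): φ is false.
Detail at a (counterexample):
  At a: \Box (\neg p \to p) requires \neg p \to p at every successor {a, e}.
    \neg p \to p fails at a, so \Box (\neg p \to p) is false at a.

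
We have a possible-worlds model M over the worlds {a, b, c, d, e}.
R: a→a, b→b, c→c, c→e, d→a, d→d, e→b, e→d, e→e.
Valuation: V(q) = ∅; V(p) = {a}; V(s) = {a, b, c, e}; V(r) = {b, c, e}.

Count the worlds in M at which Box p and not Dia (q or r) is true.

1

Recall that Box ψ holds at a world iff ψ holds at every accessible world, and Dia ψ holds iff ψ holds at some accessible world.
Let φ = Box p and not Dia (q or r). Evaluate φ at each world:
  a (successors {a}): φ is true.
  b (successors {b}): φ is false.
  c (successors {c, e}): φ is false.
  d (successors {a, d}): φ is false.
  e (successors {b, d, e}): φ is false.
For instance, at d:
  At d: Box p is false, not Dia (q or r) is true, so Box p and not Dia (q or r) is false.
    At d: Box p requires p at every successor {a, d}.
      p fails at d, so Box p is false at d.
    At d: Dia (q or r) is false, so not Dia (q or r) is true.
      At d: Dia (q or r) requires q or r at some successor in {a, d}.
        At a: q or r is false.
        At d: q or r is false.
      So Dia (q or r) is false at d.
Satisfying worlds: {a}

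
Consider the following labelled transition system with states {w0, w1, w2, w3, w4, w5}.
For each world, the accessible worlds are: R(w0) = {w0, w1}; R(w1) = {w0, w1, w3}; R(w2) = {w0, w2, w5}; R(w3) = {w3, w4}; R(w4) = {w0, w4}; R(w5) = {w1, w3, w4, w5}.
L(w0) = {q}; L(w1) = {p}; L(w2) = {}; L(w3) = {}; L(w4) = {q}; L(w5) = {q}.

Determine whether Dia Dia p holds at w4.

At w4: Dia Dia p requires Dia p at some successor in {w0, w4}.
  Dia p holds at w0, so Dia Dia p is true at w4.
    At w0: Dia p requires p at some successor in {w0, w1}.
      p holds at w1, so Dia p is true at w0.

Yes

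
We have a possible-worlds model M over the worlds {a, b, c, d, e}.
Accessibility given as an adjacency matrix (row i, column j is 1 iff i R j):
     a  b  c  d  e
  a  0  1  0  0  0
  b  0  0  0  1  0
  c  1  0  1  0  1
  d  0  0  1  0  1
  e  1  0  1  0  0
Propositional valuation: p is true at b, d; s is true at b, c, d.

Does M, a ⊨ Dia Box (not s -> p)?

Yes

At a: Dia Box (not s -> p) requires Box (not s -> p) at some successor in {b}.
  Box (not s -> p) holds at b, so Dia Box (not s -> p) is true at a.
    At b: Box (not s -> p) requires not s -> p at every successor {d}.
      At d: not s -> p is true.
    So Box (not s -> p) is true at b.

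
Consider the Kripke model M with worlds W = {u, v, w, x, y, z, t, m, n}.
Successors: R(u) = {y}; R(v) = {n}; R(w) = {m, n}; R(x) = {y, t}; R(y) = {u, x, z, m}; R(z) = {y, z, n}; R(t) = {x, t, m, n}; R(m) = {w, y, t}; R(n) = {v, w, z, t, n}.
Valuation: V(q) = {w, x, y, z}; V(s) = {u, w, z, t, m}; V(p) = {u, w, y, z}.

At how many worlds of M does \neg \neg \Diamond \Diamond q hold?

Recall that \Diamond ψ holds at a world iff ψ holds at some accessible world.
Let φ = \neg \neg \Diamond \Diamond q. Evaluate φ at each world:
  u (successors {y}): φ is true.
  v (successors {n}): φ is true.
  w (successors {m, n}): φ is true.
  x (successors {y, t}): φ is true.
  y (successors {u, x, z, m}): φ is true.
  z (successors {y, z, n}): φ is true.
  t (successors {x, t, m, n}): φ is true.
  m (successors {w, y, t}): φ is true.
  n (successors {v, w, z, t, n}): φ is true.
For instance, at u:
  At u: \neg \Diamond \Diamond q is false, so \neg \neg \Diamond \Diamond q is true.
    At u: \Diamond \Diamond q is true, so \neg \Diamond \Diamond q is false.
      At u: \Diamond \Diamond q requires \Diamond q at some successor in {y}.
        \Diamond q holds at y, so \Diamond \Diamond q is true at u.
Satisfying worlds: {u, v, w, x, y, z, t, m, n}

9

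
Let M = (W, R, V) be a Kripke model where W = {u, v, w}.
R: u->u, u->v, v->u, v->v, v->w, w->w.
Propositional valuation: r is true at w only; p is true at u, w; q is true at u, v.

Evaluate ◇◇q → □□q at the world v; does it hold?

No

At v: ◇◇q is true, □□q is false, so ◇◇q → □□q is false.
  At v: ◇◇q requires ◇q at some successor in {u, v, w}.
    ◇q holds at u, so ◇◇q is true at v.
      At u: ◇q requires q at some successor in {u, v}.
        q holds at u, so ◇q is true at u.
  At v: □□q requires □q at every successor {u, v, w}.
    □q fails at v, so □□q is false at v.
      At v: □q requires q at every successor {u, v, w}.
        q fails at w, so □q is false at v.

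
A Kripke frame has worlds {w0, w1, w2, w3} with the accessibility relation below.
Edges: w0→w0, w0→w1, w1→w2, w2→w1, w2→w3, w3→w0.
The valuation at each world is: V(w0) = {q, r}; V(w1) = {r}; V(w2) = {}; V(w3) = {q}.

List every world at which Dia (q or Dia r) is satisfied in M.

Let φ = Dia (q or Dia r). Evaluate φ at each world:
  w0 (successors {w0, w1}): φ is true.
  w1 (successors {w2}): φ is true.
  w2 (successors {w1, w3}): φ is true.
  w3 (successors {w0}): φ is true.
For instance, at w1:
  At w1: Dia (q or Dia r) requires q or Dia r at some successor in {w2}.
    q or Dia r holds at w2, so Dia (q or Dia r) is true at w1.
      At w2: q is false, Dia r is true, so q or Dia r is true.
Satisfying worlds: {w0, w1, w2, w3}

w0, w1, w2, w3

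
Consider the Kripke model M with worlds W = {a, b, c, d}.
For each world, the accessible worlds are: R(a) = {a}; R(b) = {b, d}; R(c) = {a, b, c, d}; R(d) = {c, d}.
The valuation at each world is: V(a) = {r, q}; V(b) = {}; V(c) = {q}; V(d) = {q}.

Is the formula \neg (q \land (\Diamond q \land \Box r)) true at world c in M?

At c: q \land (\Diamond q \land \Box r) is false, so \neg (q \land (\Diamond q \land \Box r)) is true.
  At c: q is true, \Diamond q \land \Box r is false, so q \land (\Diamond q \land \Box r) is false.
    At c: \Diamond q is true, \Box r is false, so \Diamond q \land \Box r is false.
      At c: \Diamond q requires q at some successor in {a, b, c, d}.
        q holds at a, so \Diamond q is true at c.
      At c: \Box r requires r at every successor {a, b, c, d}.
        r fails at b, so \Box r is false at c.

Yes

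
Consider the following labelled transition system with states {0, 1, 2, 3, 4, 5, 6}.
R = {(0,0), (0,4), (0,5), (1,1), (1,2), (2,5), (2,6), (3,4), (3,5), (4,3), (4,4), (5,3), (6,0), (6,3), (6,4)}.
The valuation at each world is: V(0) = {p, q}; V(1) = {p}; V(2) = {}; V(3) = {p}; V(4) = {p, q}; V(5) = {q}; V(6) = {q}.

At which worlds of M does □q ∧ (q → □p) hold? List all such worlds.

2, 3

Let φ = □q ∧ (q → □p). Evaluate φ at each world:
  0 (successors {0, 4, 5}): φ is false.
  1 (successors {1, 2}): φ is false.
  2 (successors {5, 6}): φ is true.
  3 (successors {4, 5}): φ is true.
  4 (successors {3, 4}): φ is false.
  5 (successors {3}): φ is false.
  6 (successors {0, 3, 4}): φ is false.
For instance, at 2:
  At 2: □q is true, q → □p is true, so □q ∧ (q → □p) is true.
    At 2: □q requires q at every successor {5, 6}.
      At 5: q is true.
      At 6: q is true.
    So □q is true at 2.
    At 2: q is false, □p is false, so q → □p is true.
      At 2: □p requires p at every successor {5, 6}.
        p fails at 5, so □p is false at 2.
Satisfying worlds: {2, 3}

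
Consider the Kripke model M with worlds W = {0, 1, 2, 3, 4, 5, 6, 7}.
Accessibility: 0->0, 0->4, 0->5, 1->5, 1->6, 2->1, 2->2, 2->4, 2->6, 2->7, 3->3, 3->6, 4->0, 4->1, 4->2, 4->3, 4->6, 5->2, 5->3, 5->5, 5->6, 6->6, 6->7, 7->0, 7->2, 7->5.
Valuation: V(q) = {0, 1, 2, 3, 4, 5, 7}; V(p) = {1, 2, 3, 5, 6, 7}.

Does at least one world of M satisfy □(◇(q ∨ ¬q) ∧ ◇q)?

Let φ = □(◇(q ∨ ¬q) ∧ ◇q). Evaluate φ at each world:
  0 (successors {0, 4, 5}): φ is true.
  1 (successors {5, 6}): φ is true.
  2 (successors {1, 2, 4, 6, 7}): φ is true.
  3 (successors {3, 6}): φ is true.
  4 (successors {0, 1, 2, 3, 6}): φ is true.
  5 (successors {2, 3, 5, 6}): φ is true.
  6 (successors {6, 7}): φ is true.
  7 (successors {0, 2, 5}): φ is true.
Detail at 0 (witness):
  At 0: □(◇(q ∨ ¬q) ∧ ◇q) requires ◇(q ∨ ¬q) ∧ ◇q at every successor {0, 4, 5}.
      At 0: ◇(q ∨ ¬q) is true, ◇q is true, so ◇(q ∨ ¬q) ∧ ◇q is true.
      At 4: ◇(q ∨ ¬q) is true, ◇q is true, so ◇(q ∨ ¬q) ∧ ◇q is true.
      At 5: ◇(q ∨ ¬q) is true, ◇q is true, so ◇(q ∨ ¬q) ∧ ◇q is true.
  So □(◇(q ∨ ¬q) ∧ ◇q) is true at 0.

Yes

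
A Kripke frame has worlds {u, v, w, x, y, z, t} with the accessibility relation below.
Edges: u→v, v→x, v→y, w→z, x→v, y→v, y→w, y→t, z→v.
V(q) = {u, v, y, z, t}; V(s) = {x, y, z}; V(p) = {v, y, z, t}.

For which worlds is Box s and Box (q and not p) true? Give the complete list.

Let φ = Box s and Box (q and not p). Evaluate φ at each world:
  u (successors {v}): φ is false.
  v (successors {x, y}): φ is false.
  w (successors {z}): φ is false.
  x (successors {v}): φ is false.
  y (successors {v, w, t}): φ is false.
  z (successors {v}): φ is false.
  t (successors ∅): φ is true.
For instance, at z:
  At z: Box s is false, Box (q and not p) is false, so Box s and Box (q and not p) is false.
    At z: Box s requires s at every successor {v}.
      s fails at v, so Box s is false at z.
    At z: Box (q and not p) requires q and not p at every successor {v}.
      q and not p fails at v, so Box (q and not p) is false at z.
Satisfying worlds: {t}

t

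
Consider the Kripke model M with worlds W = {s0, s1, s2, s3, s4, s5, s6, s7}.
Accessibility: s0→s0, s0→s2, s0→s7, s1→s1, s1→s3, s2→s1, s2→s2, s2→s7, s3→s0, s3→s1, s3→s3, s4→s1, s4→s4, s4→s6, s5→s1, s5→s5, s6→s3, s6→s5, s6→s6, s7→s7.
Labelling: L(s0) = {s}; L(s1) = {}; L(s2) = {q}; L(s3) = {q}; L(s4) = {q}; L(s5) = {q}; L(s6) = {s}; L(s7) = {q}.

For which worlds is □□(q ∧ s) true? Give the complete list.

Let φ = □□(q ∧ s). Evaluate φ at each world:
  s0 (successors {s0, s2, s7}): φ is false.
  s1 (successors {s1, s3}): φ is false.
  s2 (successors {s1, s2, s7}): φ is false.
  s3 (successors {s0, s1, s3}): φ is false.
  s4 (successors {s1, s4, s6}): φ is false.
  s5 (successors {s1, s5}): φ is false.
  s6 (successors {s3, s5, s6}): φ is false.
  s7 (successors {s7}): φ is false.
For instance, at s0:
  At s0: □□(q ∧ s) requires □(q ∧ s) at every successor {s0, s2, s7}.
    □(q ∧ s) fails at s0, so □□(q ∧ s) is false at s0.
      At s0: □(q ∧ s) requires q ∧ s at every successor {s0, s2, s7}.
        q ∧ s fails at s0, so □(q ∧ s) is false at s0.
Satisfying worlds: none.

none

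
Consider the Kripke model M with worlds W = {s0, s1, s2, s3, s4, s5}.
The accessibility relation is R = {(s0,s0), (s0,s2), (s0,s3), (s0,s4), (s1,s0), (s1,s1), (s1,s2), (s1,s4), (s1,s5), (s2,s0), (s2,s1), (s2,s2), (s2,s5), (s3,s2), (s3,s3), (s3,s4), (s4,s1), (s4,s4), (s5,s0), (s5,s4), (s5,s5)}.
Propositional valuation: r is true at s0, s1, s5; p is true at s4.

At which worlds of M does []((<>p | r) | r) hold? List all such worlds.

Let φ = []((<>p | r) | r). Evaluate φ at each world:
  s0 (successors {s0, s2, s3, s4}): φ is false.
  s1 (successors {s0, s1, s2, s4, s5}): φ is false.
  s2 (successors {s0, s1, s2, s5}): φ is false.
  s3 (successors {s2, s3, s4}): φ is false.
  s4 (successors {s1, s4}): φ is true.
  s5 (successors {s0, s4, s5}): φ is true.
For instance, at s4:
  At s4: []((<>p | r) | r) requires (<>p | r) | r at every successor {s1, s4}.
      At s1: <>p | r is true, r is true, so (<>p | r) | r is true.
      At s4: <>p | r is true, r is false, so (<>p | r) | r is true.
  So []((<>p | r) | r) is true at s4.
Satisfying worlds: {s4, s5}

s4, s5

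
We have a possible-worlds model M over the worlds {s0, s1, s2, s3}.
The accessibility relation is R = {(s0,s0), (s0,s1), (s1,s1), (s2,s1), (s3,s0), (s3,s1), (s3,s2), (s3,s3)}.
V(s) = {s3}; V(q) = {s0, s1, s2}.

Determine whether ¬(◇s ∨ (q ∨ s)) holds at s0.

No

At s0: ◇s ∨ (q ∨ s) is true, so ¬(◇s ∨ (q ∨ s)) is false.
  At s0: ◇s is false, q ∨ s is true, so ◇s ∨ (q ∨ s) is true.
    At s0: ◇s requires s at some successor in {s0, s1}.
      At s0: s is false.
      At s1: s is false.
    So ◇s is false at s0.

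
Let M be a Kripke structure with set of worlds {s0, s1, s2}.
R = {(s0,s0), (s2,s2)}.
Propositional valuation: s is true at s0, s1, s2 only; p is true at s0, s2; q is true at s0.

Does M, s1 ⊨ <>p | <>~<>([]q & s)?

No

At s1: <>p is false, <>~<>([]q & s) is false, so <>p | <>~<>([]q & s) is false.
  At s1: no accessible worlds, so <>p is false.
  At s1: no accessible worlds, so <>~<>([]q & s) is false.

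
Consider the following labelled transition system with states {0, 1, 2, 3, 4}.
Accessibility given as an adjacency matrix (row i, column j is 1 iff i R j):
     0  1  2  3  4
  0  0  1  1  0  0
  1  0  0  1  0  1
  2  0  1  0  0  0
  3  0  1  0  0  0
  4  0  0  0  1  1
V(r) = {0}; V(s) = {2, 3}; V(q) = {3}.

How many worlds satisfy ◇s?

Let φ = ◇s. Evaluate φ at each world:
  0 (successors {1, 2}): φ is true.
  1 (successors {2, 4}): φ is true.
  2 (successors {1}): φ is false.
  3 (successors {1}): φ is false.
  4 (successors {3, 4}): φ is true.
For instance, at 2:
  At 2: ◇s requires s at some successor in {1}.
    At 1: s is false.
  So ◇s is false at 2.
Satisfying worlds: {0, 1, 4}

3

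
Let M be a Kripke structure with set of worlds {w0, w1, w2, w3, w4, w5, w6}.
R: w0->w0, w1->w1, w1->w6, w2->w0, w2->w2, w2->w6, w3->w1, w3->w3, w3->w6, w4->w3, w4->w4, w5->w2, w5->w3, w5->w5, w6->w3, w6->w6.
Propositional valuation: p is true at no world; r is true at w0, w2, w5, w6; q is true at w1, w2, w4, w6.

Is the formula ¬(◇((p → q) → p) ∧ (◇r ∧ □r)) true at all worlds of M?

Yes

Recall that □ψ holds at a world iff ψ holds at every accessible world, and ◇ψ holds iff ψ holds at some accessible world.
Let φ = ¬(◇((p → q) → p) ∧ (◇r ∧ □r)). Evaluate φ at each world:
  w0 (successors {w0}): φ is true.
  w1 (successors {w1, w6}): φ is true.
  w2 (successors {w0, w2, w6}): φ is true.
  w3 (successors {w1, w3, w6}): φ is true.
  w4 (successors {w3, w4}): φ is true.
  w5 (successors {w2, w3, w5}): φ is true.
  w6 (successors {w3, w6}): φ is true.
For instance, at w5:
  At w5: ◇((p → q) → p) ∧ (◇r ∧ □r) is false, so ¬(◇((p → q) → p) ∧ (◇r ∧ □r)) is true.
    At w5: ◇((p → q) → p) is false, ◇r ∧ □r is false, so ◇((p → q) → p) ∧ (◇r ∧ □r) is false.
      At w5: ◇((p → q) → p) requires (p → q) → p at some successor in {w2, w3, w5}.
        At w2: (p → q) → p is false.
        At w3: (p → q) → p is false.
        At w5: (p → q) → p is false.
      So ◇((p → q) → p) is false at w5.
      At w5: ◇r is true, □r is false, so ◇r ∧ □r is false.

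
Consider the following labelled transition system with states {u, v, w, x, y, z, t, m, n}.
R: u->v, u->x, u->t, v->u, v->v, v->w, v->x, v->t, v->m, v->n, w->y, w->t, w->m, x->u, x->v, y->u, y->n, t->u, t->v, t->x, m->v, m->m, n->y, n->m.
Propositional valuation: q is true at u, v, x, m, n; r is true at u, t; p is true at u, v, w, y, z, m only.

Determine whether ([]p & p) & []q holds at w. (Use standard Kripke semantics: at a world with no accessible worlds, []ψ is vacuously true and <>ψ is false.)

No

At w: []p & p is false, []q is false, so ([]p & p) & []q is false.
  At w: []p is false, p is true, so []p & p is false.
    At w: []p requires p at every successor {y, t, m}.
      p fails at t, so []p is false at w.
  At w: []q requires q at every successor {y, t, m}.
    q fails at y, so []q is false at w.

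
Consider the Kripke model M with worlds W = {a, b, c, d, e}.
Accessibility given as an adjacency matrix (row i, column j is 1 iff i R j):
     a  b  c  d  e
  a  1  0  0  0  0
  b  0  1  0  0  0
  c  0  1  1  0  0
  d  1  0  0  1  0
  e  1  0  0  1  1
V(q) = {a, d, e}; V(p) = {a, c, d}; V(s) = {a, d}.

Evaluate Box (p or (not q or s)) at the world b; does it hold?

At b: Box (p or (not q or s)) requires p or (not q or s) at every successor {b}.
  At b: p or (not q or s) is true.
So Box (p or (not q or s)) is true at b.

Yes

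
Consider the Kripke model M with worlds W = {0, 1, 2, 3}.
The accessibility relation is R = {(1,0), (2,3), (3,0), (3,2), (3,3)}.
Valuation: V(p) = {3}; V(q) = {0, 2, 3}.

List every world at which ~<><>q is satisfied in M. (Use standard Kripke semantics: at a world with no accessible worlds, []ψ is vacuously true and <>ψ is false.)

Let φ = ~<><>q. Evaluate φ at each world:
  0 (successors ∅): φ is true.
  1 (successors {0}): φ is true.
  2 (successors {3}): φ is false.
  3 (successors {0, 2, 3}): φ is false.
For instance, at 3:
  At 3: <><>q is true, so ~<><>q is false.
    At 3: <><>q requires <>q at some successor in {0, 2, 3}.
      <>q holds at 2, so <><>q is true at 3.
Satisfying worlds: {0, 1}

0, 1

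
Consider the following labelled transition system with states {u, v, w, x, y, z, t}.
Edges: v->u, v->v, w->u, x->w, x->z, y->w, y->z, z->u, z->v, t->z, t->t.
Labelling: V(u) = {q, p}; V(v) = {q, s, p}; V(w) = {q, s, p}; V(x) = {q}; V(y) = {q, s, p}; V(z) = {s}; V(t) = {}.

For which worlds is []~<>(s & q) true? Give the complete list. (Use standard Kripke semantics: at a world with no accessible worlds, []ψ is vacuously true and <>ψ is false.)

Recall that []ψ holds at a world iff ψ holds at every accessible world, and <>ψ holds iff ψ holds at some accessible world.
Let φ = []~<>(s & q). Evaluate φ at each world:
  u (successors ∅): φ is true.
  v (successors {u, v}): φ is false.
  w (successors {u}): φ is true.
  x (successors {w, z}): φ is false.
  y (successors {w, z}): φ is false.
  z (successors {u, v}): φ is false.
  t (successors {z, t}): φ is false.
For instance, at y:
  At y: []~<>(s & q) requires ~<>(s & q) at every successor {w, z}.
    ~<>(s & q) fails at z, so []~<>(s & q) is false at y.
      At z: <>(s & q) is true, so ~<>(s & q) is false.
Satisfying worlds: {u, w}

u, w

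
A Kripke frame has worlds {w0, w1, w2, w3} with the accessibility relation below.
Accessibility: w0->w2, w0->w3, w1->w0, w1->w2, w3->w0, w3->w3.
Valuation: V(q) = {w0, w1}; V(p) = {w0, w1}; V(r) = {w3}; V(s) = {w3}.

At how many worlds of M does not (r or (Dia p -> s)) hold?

Recall that Dia ψ holds at a world iff ψ holds at some accessible world.
Let φ = not (r or (Dia p -> s)). Evaluate φ at each world:
  w0 (successors {w2, w3}): φ is false.
  w1 (successors {w0, w2}): φ is true.
  w2 (successors ∅): φ is false.
  w3 (successors {w0, w3}): φ is false.
For instance, at w0:
  At w0: r or (Dia p -> s) is true, so not (r or (Dia p -> s)) is false.
    At w0: r is false, Dia p -> s is true, so r or (Dia p -> s) is true.
      At w0: Dia p is false, s is false, so Dia p -> s is true.
Satisfying worlds: {w1}

1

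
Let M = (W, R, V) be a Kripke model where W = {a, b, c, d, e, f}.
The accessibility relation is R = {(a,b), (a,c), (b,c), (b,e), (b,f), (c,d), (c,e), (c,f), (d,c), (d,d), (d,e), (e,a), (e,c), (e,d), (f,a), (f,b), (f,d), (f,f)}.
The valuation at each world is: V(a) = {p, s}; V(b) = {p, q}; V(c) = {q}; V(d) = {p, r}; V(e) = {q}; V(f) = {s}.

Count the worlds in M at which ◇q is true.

6

Recall that ◇ψ holds at a world iff ψ holds at some accessible world.
Let φ = ◇q. Evaluate φ at each world:
  a (successors {b, c}): φ is true.
  b (successors {c, e, f}): φ is true.
  c (successors {d, e, f}): φ is true.
  d (successors {c, d, e}): φ is true.
  e (successors {a, c, d}): φ is true.
  f (successors {a, b, d, f}): φ is true.
For instance, at b:
  At b: ◇q requires q at some successor in {c, e, f}.
    q holds at c, so ◇q is true at b.
Satisfying worlds: {a, b, c, d, e, f}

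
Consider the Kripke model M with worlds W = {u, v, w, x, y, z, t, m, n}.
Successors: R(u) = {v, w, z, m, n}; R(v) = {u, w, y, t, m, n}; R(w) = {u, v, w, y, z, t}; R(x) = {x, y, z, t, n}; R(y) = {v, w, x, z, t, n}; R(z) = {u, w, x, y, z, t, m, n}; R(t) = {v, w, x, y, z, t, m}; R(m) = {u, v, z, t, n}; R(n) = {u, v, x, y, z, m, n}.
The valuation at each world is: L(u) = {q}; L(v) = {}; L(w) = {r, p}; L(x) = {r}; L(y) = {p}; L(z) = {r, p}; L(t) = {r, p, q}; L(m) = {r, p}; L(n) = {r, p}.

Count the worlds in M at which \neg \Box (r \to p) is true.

5

Let φ = \neg \Box (r \to p). Evaluate φ at each world:
  u (successors {v, w, z, m, n}): φ is false.
  v (successors {u, w, y, t, m, n}): φ is false.
  w (successors {u, v, w, y, z, t}): φ is false.
  x (successors {x, y, z, t, n}): φ is true.
  y (successors {v, w, x, z, t, n}): φ is true.
  z (successors {u, w, x, y, z, t, m, n}): φ is true.
  t (successors {v, w, x, y, z, t, m}): φ is true.
  m (successors {u, v, z, t, n}): φ is false.
  n (successors {u, v, x, y, z, m, n}): φ is true.
For instance, at w:
  At w: \Box (r \to p) is true, so \neg \Box (r \to p) is false.
    At w: \Box (r \to p) requires r \to p at every successor {u, v, w, y, z, t}.
      At u: r \to p is true.
      At v: r \to p is true.
      At w: r \to p is true.
      At y: r \to p is true.
      At z: r \to p is true.
      At t: r \to p is true.
    So \Box (r \to p) is true at w.
Satisfying worlds: {x, y, z, t, n}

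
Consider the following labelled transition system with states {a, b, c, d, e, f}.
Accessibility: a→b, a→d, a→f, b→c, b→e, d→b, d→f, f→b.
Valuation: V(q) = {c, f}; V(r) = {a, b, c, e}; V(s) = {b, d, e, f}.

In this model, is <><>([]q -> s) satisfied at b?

No

At b: <><>([]q -> s) requires <>([]q -> s) at some successor in {c, e}.
  At c: <>([]q -> s) is false.
  At e: <>([]q -> s) is false.
So <><>([]q -> s) is false at b.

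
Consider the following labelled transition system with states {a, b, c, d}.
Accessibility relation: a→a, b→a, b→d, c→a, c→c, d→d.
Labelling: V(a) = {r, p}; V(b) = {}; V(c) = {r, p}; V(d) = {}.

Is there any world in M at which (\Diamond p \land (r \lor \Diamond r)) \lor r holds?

Yes

Let φ = (\Diamond p \land (r \lor \Diamond r)) \lor r. Evaluate φ at each world:
  a (successors {a}): φ is true.
  b (successors {a, d}): φ is true.
  c (successors {a, c}): φ is true.
  d (successors {d}): φ is false.
Detail at a (witness):
  At a: \Diamond p \land (r \lor \Diamond r) is true, r is true, so (\Diamond p \land (r \lor \Diamond r)) \lor r is true.
    At a: \Diamond p is true, r \lor \Diamond r is true, so \Diamond p \land (r \lor \Diamond r) is true.
      At a: \Diamond p requires p at some successor in {a}.
        p holds at a, so \Diamond p is true at a.
      At a: r is true, \Diamond r is true, so r \lor \Diamond r is true.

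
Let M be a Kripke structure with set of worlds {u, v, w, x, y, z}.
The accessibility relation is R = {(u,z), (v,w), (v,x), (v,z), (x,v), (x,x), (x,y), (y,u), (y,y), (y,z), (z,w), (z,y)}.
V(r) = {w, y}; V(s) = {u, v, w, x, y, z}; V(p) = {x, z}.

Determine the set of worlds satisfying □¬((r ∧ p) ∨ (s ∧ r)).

u, w

Let φ = □¬((r ∧ p) ∨ (s ∧ r)). Evaluate φ at each world:
  u (successors {z}): φ is true.
  v (successors {w, x, z}): φ is false.
  w (successors ∅): φ is true.
  x (successors {v, x, y}): φ is false.
  y (successors {u, y, z}): φ is false.
  z (successors {w, y}): φ is false.
For instance, at v:
  At v: □¬((r ∧ p) ∨ (s ∧ r)) requires ¬((r ∧ p) ∨ (s ∧ r)) at every successor {w, x, z}.
    ¬((r ∧ p) ∨ (s ∧ r)) fails at w, so □¬((r ∧ p) ∨ (s ∧ r)) is false at v.
Satisfying worlds: {u, w}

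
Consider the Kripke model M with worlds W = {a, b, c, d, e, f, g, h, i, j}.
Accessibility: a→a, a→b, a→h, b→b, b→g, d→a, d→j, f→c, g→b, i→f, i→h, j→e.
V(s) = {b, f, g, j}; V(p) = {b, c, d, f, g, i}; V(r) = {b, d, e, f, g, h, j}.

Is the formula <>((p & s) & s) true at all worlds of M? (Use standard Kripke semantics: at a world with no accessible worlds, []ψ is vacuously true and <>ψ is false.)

No

Let φ = <>((p & s) & s). Evaluate φ at each world:
  a (successors {a, b, h}): φ is true.
  b (successors {b, g}): φ is true.
  c (successors ∅): φ is false.
  d (successors {a, j}): φ is false.
  e (successors ∅): φ is false.
  f (successors {c}): φ is false.
  g (successors {b}): φ is true.
  h (successors ∅): φ is false.
  i (successors {f, h}): φ is true.
  j (successors {e}): φ is false.
Detail at c (counterexample):
  At c: no accessible worlds, so <>((p & s) & s) is false.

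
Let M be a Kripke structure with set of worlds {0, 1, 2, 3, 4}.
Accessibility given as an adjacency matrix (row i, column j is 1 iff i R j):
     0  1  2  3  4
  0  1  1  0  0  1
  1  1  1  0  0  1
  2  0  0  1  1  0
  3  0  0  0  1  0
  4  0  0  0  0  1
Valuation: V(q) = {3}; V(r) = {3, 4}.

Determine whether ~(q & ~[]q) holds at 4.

At 4: q & ~[]q is false, so ~(q & ~[]q) is true.
  At 4: q is false, ~[]q is true, so q & ~[]q is false.
    At 4: []q is false, so ~[]q is true.
      At 4: []q requires q at every successor {4}.
        q fails at 4, so []q is false at 4.

Yes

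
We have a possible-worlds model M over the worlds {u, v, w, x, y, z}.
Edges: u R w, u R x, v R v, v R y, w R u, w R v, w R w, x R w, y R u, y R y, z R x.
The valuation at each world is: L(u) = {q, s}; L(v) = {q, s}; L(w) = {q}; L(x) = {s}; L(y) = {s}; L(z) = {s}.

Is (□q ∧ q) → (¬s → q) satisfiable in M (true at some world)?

Yes

Recall that □ψ holds at a world iff ψ holds at every accessible world, and ◇ψ holds iff ψ holds at some accessible world.
Let φ = (□q ∧ q) → (¬s → q). Evaluate φ at each world:
  u (successors {w, x}): φ is true.
  v (successors {v, y}): φ is true.
  w (successors {u, v, w}): φ is true.
  x (successors {w}): φ is true.
  y (successors {u, y}): φ is true.
  z (successors {x}): φ is true.
Detail at u (witness):
  At u: □q ∧ q is false, ¬s → q is true, so (□q ∧ q) → (¬s → q) is true.
    At u: □q is false, q is true, so □q ∧ q is false.
      At u: □q requires q at every successor {w, x}.
        q fails at x, so □q is false at u.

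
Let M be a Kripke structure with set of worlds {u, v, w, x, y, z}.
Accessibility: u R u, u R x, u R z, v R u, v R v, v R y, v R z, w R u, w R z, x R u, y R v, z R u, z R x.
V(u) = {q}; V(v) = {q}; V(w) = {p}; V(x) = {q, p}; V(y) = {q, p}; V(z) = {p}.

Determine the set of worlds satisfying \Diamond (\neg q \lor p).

Let φ = \Diamond (\neg q \lor p). Evaluate φ at each world:
  u (successors {u, x, z}): φ is true.
  v (successors {u, v, y, z}): φ is true.
  w (successors {u, z}): φ is true.
  x (successors {u}): φ is false.
  y (successors {v}): φ is false.
  z (successors {u, x}): φ is true.
For instance, at w:
  At w: \Diamond (\neg q \lor p) requires \neg q \lor p at some successor in {u, z}.
    \neg q \lor p holds at z, so \Diamond (\neg q \lor p) is true at w.
Satisfying worlds: {u, v, w, z}

u, v, w, z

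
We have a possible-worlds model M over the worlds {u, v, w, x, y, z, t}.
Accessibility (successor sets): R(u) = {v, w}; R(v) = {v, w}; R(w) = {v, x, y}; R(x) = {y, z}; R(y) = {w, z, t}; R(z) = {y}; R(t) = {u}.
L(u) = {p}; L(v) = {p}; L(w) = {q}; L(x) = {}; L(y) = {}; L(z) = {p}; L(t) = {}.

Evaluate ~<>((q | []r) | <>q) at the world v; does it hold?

Recall that []ψ holds at a world iff ψ holds at every accessible world, and <>ψ holds iff ψ holds at some accessible world.
At v: <>((q | []r) | <>q) is true, so ~<>((q | []r) | <>q) is false.
  At v: <>((q | []r) | <>q) requires (q | []r) | <>q at some successor in {v, w}.
    (q | []r) | <>q holds at v, so <>((q | []r) | <>q) is true at v.
      At v: q | []r is false, <>q is true, so (q | []r) | <>q is true.

No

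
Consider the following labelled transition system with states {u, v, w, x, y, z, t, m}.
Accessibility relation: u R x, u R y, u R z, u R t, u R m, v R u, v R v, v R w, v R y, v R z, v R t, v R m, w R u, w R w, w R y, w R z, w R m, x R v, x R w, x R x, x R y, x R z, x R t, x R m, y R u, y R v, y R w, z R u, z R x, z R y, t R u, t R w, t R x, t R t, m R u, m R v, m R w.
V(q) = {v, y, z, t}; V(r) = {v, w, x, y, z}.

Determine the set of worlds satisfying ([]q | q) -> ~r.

Let φ = ([]q | q) -> ~r. Evaluate φ at each world:
  u (successors {x, y, z, t, m}): φ is true.
  v (successors {u, v, w, y, z, t, m}): φ is false.
  w (successors {u, w, y, z, m}): φ is true.
  x (successors {v, w, x, y, z, t, m}): φ is true.
  y (successors {u, v, w}): φ is false.
  z (successors {u, x, y}): φ is false.
  t (successors {u, w, x, t}): φ is true.
  m (successors {u, v, w}): φ is true.
For instance, at v:
  At v: []q | q is true, ~r is false, so ([]q | q) -> ~r is false.
    At v: []q is false, q is true, so []q | q is true.
      At v: []q requires q at every successor {u, v, w, y, z, t, m}.
        q fails at u, so []q is false at v.
Satisfying worlds: {u, w, x, t, m}

u, w, x, t, m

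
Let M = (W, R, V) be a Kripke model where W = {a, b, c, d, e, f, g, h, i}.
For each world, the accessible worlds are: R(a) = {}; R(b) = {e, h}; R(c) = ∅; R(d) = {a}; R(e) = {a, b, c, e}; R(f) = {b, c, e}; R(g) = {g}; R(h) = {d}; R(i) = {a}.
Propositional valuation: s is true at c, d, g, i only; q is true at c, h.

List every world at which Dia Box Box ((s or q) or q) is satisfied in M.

d, e, f, g, h, i

Recall that Box ψ holds at a world iff ψ holds at every accessible world, and Dia ψ holds iff ψ holds at some accessible world.
Let φ = Dia Box Box ((s or q) or q). Evaluate φ at each world:
  a (successors ∅): φ is false.
  b (successors {e, h}): φ is false.
  c (successors ∅): φ is false.
  d (successors {a}): φ is true.
  e (successors {a, b, c, e}): φ is true.
  f (successors {b, c, e}): φ is true.
  g (successors {g}): φ is true.
  h (successors {d}): φ is true.
  i (successors {a}): φ is true.
For instance, at b:
  At b: Dia Box Box ((s or q) or q) requires Box Box ((s or q) or q) at some successor in {e, h}.
    At e: Box Box ((s or q) or q) is false.
    At h: Box Box ((s or q) or q) is false.
  So Dia Box Box ((s or q) or q) is false at b.
Satisfying worlds: {d, e, f, g, h, i}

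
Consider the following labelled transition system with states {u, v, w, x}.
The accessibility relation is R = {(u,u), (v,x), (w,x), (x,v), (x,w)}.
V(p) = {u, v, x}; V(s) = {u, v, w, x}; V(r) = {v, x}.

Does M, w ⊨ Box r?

Recall that Box ψ holds at a world iff ψ holds at every accessible world, and Dia ψ holds iff ψ holds at some accessible world.
At w: Box r requires r at every successor {x}.
  At x: r is true.
So Box r is true at w.

Yes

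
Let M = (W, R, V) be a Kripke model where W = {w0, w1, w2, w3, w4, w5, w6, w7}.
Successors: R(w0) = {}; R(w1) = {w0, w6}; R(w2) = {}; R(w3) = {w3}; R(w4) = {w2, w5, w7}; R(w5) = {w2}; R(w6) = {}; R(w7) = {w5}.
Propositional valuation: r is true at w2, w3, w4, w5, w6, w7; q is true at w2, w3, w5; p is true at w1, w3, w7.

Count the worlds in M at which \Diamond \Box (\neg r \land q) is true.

3

Let φ = \Diamond \Box (\neg r \land q). Evaluate φ at each world:
  w0 (successors ∅): φ is false.
  w1 (successors {w0, w6}): φ is true.
  w2 (successors ∅): φ is false.
  w3 (successors {w3}): φ is false.
  w4 (successors {w2, w5, w7}): φ is true.
  w5 (successors {w2}): φ is true.
  w6 (successors ∅): φ is false.
  w7 (successors {w5}): φ is false.
For instance, at w7:
  At w7: \Diamond \Box (\neg r \land q) requires \Box (\neg r \land q) at some successor in {w5}.
    At w5: \Box (\neg r \land q) is false.
  So \Diamond \Box (\neg r \land q) is false at w7.
Satisfying worlds: {w1, w4, w5}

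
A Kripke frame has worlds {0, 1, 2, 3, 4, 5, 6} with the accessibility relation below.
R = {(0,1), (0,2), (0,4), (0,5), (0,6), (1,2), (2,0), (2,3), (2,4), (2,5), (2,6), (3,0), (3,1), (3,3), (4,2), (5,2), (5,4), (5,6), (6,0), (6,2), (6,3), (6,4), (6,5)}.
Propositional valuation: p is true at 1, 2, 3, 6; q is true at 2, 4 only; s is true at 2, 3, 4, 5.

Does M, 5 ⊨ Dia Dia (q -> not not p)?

Yes

Recall that Dia ψ holds at a world iff ψ holds at some accessible world.
At 5: Dia Dia (q -> not not p) requires Dia (q -> not not p) at some successor in {2, 4, 6}.
  Dia (q -> not not p) holds at 2, so Dia Dia (q -> not not p) is true at 5.
    At 2: Dia (q -> not not p) requires q -> not not p at some successor in {0, 3, 4, 5, 6}.
      q -> not not p holds at 0, so Dia (q -> not not p) is true at 2.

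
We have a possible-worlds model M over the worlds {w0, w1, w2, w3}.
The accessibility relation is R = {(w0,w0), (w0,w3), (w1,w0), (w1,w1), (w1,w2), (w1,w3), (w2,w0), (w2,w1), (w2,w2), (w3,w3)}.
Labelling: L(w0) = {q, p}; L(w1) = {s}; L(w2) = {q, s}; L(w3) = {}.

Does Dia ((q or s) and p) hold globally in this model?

Let φ = Dia ((q or s) and p). Evaluate φ at each world:
  w0 (successors {w0, w3}): φ is true.
  w1 (successors {w0, w1, w2, w3}): φ is true.
  w2 (successors {w0, w1, w2}): φ is true.
  w3 (successors {w3}): φ is false.
Detail at w3 (counterexample):
  At w3: Dia ((q or s) and p) requires (q or s) and p at some successor in {w3}.
    At w3: (q or s) and p is false.
  So Dia ((q or s) and p) is false at w3.

No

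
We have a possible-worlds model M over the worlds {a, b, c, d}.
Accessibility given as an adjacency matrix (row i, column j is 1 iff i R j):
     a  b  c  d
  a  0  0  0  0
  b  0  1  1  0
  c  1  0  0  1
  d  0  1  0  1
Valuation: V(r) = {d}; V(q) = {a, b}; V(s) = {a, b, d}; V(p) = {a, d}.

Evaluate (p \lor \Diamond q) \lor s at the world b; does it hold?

Yes

At b: p \lor \Diamond q is true, s is true, so (p \lor \Diamond q) \lor s is true.
  At b: p is false, \Diamond q is true, so p \lor \Diamond q is true.
    At b: \Diamond q requires q at some successor in {b, c}.
      q holds at b, so \Diamond q is true at b.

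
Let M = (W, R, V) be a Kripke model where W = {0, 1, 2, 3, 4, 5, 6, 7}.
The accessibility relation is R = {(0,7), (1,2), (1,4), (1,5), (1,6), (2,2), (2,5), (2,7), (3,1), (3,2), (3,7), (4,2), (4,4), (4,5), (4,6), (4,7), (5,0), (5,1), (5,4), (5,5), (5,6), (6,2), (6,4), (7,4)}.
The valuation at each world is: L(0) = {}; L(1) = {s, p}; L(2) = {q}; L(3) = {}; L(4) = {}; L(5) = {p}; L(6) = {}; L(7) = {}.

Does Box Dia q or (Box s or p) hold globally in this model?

No

Let φ = Box Dia q or (Box s or p). Evaluate φ at each world:
  0 (successors {7}): φ is false.
  1 (successors {2, 4, 5, 6}): φ is true.
  2 (successors {2, 5, 7}): φ is false.
  3 (successors {1, 2, 7}): φ is false.
  4 (successors {2, 4, 5, 6, 7}): φ is false.
  5 (successors {0, 1, 4, 5, 6}): φ is true.
  6 (successors {2, 4}): φ is true.
  7 (successors {4}): φ is true.
Detail at 0 (counterexample):
  At 0: Box Dia q is false, Box s or p is false, so Box Dia q or (Box s or p) is false.
    At 0: Box Dia q requires Dia q at every successor {7}.
      Dia q fails at 7, so Box Dia q is false at 0.
    At 0: Box s is false, p is false, so Box s or p is false.
      At 0: Box s requires s at every successor {7}.
        s fails at 7, so Box s is false at 0.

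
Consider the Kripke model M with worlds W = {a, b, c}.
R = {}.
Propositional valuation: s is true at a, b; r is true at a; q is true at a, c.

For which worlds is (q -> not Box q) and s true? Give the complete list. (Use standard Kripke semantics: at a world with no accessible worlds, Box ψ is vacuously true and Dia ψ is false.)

b

Let φ = (q -> not Box q) and s. Evaluate φ at each world:
  a (successors ∅): φ is false.
  b (successors ∅): φ is true.
  c (successors ∅): φ is false.
For instance, at b:
  At b: q -> not Box q is true, s is true, so (q -> not Box q) and s is true.
    At b: q is false, not Box q is false, so q -> not Box q is true.
      At b: Box q is true, so not Box q is false.
Satisfying worlds: {b}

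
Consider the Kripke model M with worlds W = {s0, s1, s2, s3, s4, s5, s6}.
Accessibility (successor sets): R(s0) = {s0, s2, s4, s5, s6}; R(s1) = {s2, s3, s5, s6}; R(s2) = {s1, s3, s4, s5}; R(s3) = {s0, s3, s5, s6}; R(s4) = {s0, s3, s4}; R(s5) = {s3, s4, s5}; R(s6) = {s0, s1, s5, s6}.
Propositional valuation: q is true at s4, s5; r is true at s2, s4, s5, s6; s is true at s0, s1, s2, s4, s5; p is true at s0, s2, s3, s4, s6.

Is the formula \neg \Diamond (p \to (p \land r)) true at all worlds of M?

Let φ = \neg \Diamond (p \to (p \land r)). Evaluate φ at each world:
  s0 (successors {s0, s2, s4, s5, s6}): φ is false.
  s1 (successors {s2, s3, s5, s6}): φ is false.
  s2 (successors {s1, s3, s4, s5}): φ is false.
  s3 (successors {s0, s3, s5, s6}): φ is false.
  s4 (successors {s0, s3, s4}): φ is false.
  s5 (successors {s3, s4, s5}): φ is false.
  s6 (successors {s0, s1, s5, s6}): φ is false.
Detail at s0 (counterexample):
  At s0: \Diamond (p \to (p \land r)) is true, so \neg \Diamond (p \to (p \land r)) is false.
    At s0: \Diamond (p \to (p \land r)) requires p \to (p \land r) at some successor in {s0, s2, s4, s5, s6}.
      p \to (p \land r) holds at s2, so \Diamond (p \to (p \land r)) is true at s0.

No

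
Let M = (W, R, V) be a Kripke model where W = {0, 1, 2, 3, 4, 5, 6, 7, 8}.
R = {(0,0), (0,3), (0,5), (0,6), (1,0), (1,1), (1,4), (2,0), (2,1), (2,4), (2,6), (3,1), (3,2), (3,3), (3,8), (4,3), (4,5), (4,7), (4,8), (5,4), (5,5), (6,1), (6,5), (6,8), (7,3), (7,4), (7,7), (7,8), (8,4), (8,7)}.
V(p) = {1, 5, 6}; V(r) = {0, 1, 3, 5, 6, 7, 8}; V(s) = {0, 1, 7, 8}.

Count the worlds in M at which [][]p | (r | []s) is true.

7

Let φ = [][]p | (r | []s). Evaluate φ at each world:
  0 (successors {0, 3, 5, 6}): φ is true.
  1 (successors {0, 1, 4}): φ is true.
  2 (successors {0, 1, 4, 6}): φ is false.
  3 (successors {1, 2, 3, 8}): φ is true.
  4 (successors {3, 5, 7, 8}): φ is false.
  5 (successors {4, 5}): φ is true.
  6 (successors {1, 5, 8}): φ is true.
  7 (successors {3, 4, 7, 8}): φ is true.
  8 (successors {4, 7}): φ is true.
For instance, at 7:
  At 7: [][]p is false, r | []s is true, so [][]p | (r | []s) is true.
    At 7: [][]p requires []p at every successor {3, 4, 7, 8}.
      []p fails at 3, so [][]p is false at 7.
    At 7: r is true, []s is false, so r | []s is true.
      At 7: []s requires s at every successor {3, 4, 7, 8}.
        s fails at 3, so []s is false at 7.
Satisfying worlds: {0, 1, 3, 5, 6, 7, 8}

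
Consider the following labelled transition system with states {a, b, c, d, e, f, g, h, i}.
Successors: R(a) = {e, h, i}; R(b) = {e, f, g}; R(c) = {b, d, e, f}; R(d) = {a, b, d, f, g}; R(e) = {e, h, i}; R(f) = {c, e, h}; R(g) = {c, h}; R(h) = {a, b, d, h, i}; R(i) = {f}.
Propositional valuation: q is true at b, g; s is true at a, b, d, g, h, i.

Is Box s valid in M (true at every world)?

Let φ = Box s. Evaluate φ at each world:
  a (successors {e, h, i}): φ is false.
  b (successors {e, f, g}): φ is false.
  c (successors {b, d, e, f}): φ is false.
  d (successors {a, b, d, f, g}): φ is false.
  e (successors {e, h, i}): φ is false.
  f (successors {c, e, h}): φ is false.
  g (successors {c, h}): φ is false.
  h (successors {a, b, d, h, i}): φ is true.
  i (successors {f}): φ is false.
Detail at a (counterexample):
  At a: Box s requires s at every successor {e, h, i}.
    s fails at e, so Box s is false at a.

No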